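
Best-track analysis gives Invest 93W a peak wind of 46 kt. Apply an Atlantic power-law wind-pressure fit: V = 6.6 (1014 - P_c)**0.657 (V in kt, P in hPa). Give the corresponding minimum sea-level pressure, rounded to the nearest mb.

995 mb

ΔP = (V / 6.6)^(1/0.657) = (46/6.6)^1.522.
46/6.6 = 6.970; 6.970^1.522 ≈ 19.21 mb.
P_c = 1014 − 19.21 = 994.79 ≈ 995 mb.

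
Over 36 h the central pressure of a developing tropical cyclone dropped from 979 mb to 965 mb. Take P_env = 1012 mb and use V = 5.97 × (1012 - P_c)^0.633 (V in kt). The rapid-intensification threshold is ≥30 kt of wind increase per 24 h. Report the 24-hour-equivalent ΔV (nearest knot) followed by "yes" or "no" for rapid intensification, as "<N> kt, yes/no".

V₁: ΔP = 33, V ≈ 5.97 × 33^0.633 ≈ 54.60 kt.
V₂: ΔP = 47, V ≈ 5.97 × 47^0.633 ≈ 68.30 kt.
ΔV over 36 h = 13.70 kt → 24 h equivalent = 13.70 × 24/36 ≈ 9.13 kt.
9 kt < 30 kt ⇒ not rapid intensification.

9 kt, no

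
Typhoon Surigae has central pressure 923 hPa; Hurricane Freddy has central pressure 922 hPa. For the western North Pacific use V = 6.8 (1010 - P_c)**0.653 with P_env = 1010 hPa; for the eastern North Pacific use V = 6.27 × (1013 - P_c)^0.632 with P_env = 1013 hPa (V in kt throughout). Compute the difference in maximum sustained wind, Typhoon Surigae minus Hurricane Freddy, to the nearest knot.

Typhoon Surigae: ΔP = 87; V ≈ 6.8 × 87^0.653 ≈ 125.61 kt.
Hurricane Freddy: ΔP = 91; V ≈ 6.27 × 91^0.632 ≈ 108.49 kt.
Difference ≈ 125.61 − 108.49 = 17.12 → 17 kt.

17 kt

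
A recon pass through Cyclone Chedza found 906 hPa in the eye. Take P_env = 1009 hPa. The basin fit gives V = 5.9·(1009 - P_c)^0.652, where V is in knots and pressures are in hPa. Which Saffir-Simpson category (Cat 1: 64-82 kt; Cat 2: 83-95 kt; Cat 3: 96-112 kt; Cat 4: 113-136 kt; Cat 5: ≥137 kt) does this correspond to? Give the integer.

ΔP = 1009 − 906 = 103 hPa.
V ≈ 5.9 × 103^0.652 = 5.9 × 20.53 ≈ 121 kt.
121 kt falls in the Category 4 band.

4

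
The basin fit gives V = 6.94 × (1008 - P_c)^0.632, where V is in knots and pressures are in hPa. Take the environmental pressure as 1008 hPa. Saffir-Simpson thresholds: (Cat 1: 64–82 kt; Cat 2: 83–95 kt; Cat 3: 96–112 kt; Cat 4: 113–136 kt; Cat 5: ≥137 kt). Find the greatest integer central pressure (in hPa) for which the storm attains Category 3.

944 hPa

Category 3 begins at V = 96 kt.
Required ΔP = (96/6.94)^(1/0.632) = 13.833^1.582 ≈ 63.86 hPa.
P_c ≤ 1008 − 63.86 = 944.14, so the highest integer P_c is 944 hPa.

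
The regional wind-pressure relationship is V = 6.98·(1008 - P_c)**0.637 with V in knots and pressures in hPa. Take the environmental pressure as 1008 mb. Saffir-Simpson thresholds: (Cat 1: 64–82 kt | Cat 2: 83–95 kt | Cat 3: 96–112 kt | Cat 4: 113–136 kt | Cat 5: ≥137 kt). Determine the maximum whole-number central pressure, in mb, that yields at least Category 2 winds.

Category 2 begins at V = 83 kt.
Required ΔP = (83/6.98)^(1/0.637) = 11.891^1.570 ≈ 48.75 mb.
P_c ≤ 1008 − 48.75 = 959.25, so the highest integer P_c is 959 mb.

959 mb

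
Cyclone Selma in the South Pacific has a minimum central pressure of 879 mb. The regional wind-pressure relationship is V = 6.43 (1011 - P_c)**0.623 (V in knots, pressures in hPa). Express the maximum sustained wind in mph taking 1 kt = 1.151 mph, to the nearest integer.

155 mph

ΔP = 1011 − 879 = 132 mb.
V ≈ 6.43 × 132^0.623 = 6.43 × 20.947 ≈ 134.688 kt.
134.688 × 1.151 ≈ 155.03 mph → 155 mph.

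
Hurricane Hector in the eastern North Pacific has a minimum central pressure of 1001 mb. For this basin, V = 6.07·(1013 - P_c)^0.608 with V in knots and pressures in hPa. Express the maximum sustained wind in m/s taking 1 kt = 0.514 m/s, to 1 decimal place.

ΔP = 1013 − 1001 = 12 mb.
V ≈ 6.07 × 12^0.608 = 6.07 × 4.530 ≈ 27.500 kt.
27.500 × 0.514 ≈ 14.13 m/s → 14.1 m/s.

14.1 m/s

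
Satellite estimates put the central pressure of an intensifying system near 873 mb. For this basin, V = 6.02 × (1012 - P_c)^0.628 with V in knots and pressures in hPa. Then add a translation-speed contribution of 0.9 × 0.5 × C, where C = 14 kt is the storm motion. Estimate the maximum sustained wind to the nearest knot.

140 kt

ΔP = 1012 − 873 = 139 mb.
139^0.628 ≈ 22.172.
V ≈ 6.02 × 22.172 ≈ 133.5 kt.
Translation term: 0.9 × 0.5 × 14 = 6.3 kt.
Corrected V ≈ 139.8 kt → 140 kt.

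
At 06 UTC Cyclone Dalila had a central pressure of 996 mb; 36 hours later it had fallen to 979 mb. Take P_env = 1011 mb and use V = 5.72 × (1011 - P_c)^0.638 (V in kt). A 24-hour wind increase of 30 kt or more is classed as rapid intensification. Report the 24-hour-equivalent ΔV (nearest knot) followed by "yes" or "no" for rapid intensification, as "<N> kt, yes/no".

13 kt, no

V₁: ΔP = 15, V ≈ 5.72 × 15^0.638 ≈ 32.19 kt.
V₂: ΔP = 32, V ≈ 5.72 × 32^0.638 ≈ 52.20 kt.
ΔV over 36 h = 20.01 kt → 24 h equivalent = 20.01 × 24/36 ≈ 13.34 kt.
13 kt < 30 kt ⇒ not rapid intensification.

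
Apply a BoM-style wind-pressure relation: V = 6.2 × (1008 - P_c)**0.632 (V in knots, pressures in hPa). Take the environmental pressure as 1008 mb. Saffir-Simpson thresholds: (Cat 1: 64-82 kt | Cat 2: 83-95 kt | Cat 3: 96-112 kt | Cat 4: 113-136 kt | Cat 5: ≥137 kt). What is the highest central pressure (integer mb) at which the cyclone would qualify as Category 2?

947 mb

Category 2 begins at V = 83 kt.
Required ΔP = (83/6.2)^(1/0.632) = 13.387^1.582 ≈ 60.64 mb.
P_c ≤ 1008 − 60.64 = 947.36, so the highest integer P_c is 947 mb.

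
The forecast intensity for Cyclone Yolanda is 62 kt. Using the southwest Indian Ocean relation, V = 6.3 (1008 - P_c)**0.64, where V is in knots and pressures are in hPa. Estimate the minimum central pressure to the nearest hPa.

ΔP = (V / 6.3)^(1/0.64) = (62/6.3)^1.562.
62/6.3 = 9.841; 9.841^1.562 ≈ 35.62 hPa.
P_c = 1008 − 35.62 = 972.38 ≈ 972 hPa.

972 hPa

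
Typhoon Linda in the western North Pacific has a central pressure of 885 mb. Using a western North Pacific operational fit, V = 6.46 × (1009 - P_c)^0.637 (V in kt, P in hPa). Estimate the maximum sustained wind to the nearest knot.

139 kt

ΔP = 1009 − 885 = 124 mb.
124^0.637 ≈ 21.553.
V ≈ 6.46 × 21.553 ≈ 139.2 kt.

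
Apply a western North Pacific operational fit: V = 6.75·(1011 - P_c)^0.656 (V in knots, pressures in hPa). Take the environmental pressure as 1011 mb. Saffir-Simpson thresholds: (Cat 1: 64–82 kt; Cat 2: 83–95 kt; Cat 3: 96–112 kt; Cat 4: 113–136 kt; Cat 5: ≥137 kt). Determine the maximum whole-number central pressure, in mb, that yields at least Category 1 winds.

Category 1 begins at V = 64 kt.
Required ΔP = (64/6.75)^(1/0.656) = 9.481^1.524 ≈ 30.84 mb.
P_c ≤ 1011 − 30.84 = 980.16, so the highest integer P_c is 980 mb.

980 mb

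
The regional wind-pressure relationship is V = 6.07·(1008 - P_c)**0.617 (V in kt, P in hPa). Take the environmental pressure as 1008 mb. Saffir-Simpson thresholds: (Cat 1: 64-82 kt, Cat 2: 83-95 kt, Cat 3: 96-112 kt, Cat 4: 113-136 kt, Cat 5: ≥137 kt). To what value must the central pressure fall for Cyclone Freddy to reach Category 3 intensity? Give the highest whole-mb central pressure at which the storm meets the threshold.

920 mb

Category 3 begins at V = 96 kt.
Required ΔP = (96/6.07)^(1/0.617) = 15.815^1.621 ≈ 87.78 mb.
P_c ≤ 1008 − 87.78 = 920.22, so the highest integer P_c is 920 mb.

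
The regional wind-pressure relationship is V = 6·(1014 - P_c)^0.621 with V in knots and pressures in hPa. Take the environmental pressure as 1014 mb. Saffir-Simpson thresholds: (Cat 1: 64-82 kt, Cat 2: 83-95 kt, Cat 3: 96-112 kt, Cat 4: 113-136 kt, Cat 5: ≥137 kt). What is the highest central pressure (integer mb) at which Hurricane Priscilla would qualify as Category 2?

Category 2 begins at V = 83 kt.
Required ΔP = (83/6)^(1/0.621) = 13.833^1.610 ≈ 68.75 mb.
P_c ≤ 1014 − 68.75 = 945.25, so the highest integer P_c is 945 mb.

945 mb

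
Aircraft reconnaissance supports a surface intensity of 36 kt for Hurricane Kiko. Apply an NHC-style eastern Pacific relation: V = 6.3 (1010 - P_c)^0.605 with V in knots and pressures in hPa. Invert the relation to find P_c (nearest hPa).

992 hPa

ΔP = (V / 6.3)^(1/0.605) = (36/6.3)^1.653.
36/6.3 = 5.714; 5.714^1.653 ≈ 17.83 hPa.
P_c = 1010 − 17.83 = 992.17 ≈ 992 hPa.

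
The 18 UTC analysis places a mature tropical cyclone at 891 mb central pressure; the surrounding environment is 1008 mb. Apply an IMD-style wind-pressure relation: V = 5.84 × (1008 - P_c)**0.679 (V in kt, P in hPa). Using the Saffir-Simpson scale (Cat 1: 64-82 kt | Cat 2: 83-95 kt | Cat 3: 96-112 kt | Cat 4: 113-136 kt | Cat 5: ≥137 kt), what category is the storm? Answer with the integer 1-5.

5

ΔP = 1008 − 891 = 117 mb.
V ≈ 5.84 × 117^0.679 = 5.84 × 25.37 ≈ 148 kt.
148 kt falls in the Category 5 band.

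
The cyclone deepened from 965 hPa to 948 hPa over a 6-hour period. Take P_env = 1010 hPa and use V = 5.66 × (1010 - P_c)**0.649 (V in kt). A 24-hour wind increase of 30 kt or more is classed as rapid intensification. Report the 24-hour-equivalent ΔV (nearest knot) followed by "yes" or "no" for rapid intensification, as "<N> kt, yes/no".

62 kt, yes

V₁: ΔP = 45, V ≈ 5.66 × 45^0.649 ≈ 66.95 kt.
V₂: ΔP = 62, V ≈ 5.66 × 62^0.649 ≈ 82.43 kt.
ΔV over 6 h = 15.48 kt → 24 h equivalent = 15.48 × 24/6 ≈ 61.92 kt.
62 kt ≥ 30 kt ⇒ rapid intensification.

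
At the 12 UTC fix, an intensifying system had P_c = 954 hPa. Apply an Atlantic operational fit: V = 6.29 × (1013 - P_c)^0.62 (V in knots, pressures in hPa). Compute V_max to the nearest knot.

ΔP = 1013 − 954 = 59 hPa.
59^0.62 ≈ 12.529.
V ≈ 6.29 × 12.529 ≈ 78.8 kt.

79 kt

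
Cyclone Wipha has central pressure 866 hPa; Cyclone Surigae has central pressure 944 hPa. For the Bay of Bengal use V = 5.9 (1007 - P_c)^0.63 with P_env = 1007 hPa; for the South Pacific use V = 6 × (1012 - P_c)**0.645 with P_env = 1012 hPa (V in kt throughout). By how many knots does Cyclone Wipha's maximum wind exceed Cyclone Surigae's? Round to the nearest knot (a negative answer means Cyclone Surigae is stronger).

Cyclone Wipha: ΔP = 141; V ≈ 5.9 × 141^0.63 ≈ 133.31 kt.
Cyclone Surigae: ΔP = 68; V ≈ 6 × 68^0.645 ≈ 91.23 kt.
Difference ≈ 133.31 − 91.23 = 42.08 → 42 kt.

42 kt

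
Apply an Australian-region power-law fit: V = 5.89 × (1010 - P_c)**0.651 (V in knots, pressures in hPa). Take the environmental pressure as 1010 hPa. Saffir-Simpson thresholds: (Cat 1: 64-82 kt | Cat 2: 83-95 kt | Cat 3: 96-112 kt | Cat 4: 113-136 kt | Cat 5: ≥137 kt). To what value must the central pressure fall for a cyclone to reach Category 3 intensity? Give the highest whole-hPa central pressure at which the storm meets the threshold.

937 hPa

Category 3 begins at V = 96 kt.
Required ΔP = (96/5.89)^(1/0.651) = 16.299^1.536 ≈ 72.78 hPa.
P_c ≤ 1010 − 72.78 = 937.22, so the highest integer P_c is 937 hPa.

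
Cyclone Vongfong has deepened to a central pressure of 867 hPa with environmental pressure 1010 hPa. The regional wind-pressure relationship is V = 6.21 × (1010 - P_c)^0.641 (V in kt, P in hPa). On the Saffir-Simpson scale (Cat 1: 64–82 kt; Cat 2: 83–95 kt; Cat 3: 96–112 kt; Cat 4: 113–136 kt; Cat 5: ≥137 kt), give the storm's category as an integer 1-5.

5

ΔP = 1010 − 867 = 143 hPa.
V ≈ 6.21 × 143^0.641 = 6.21 × 24.08 ≈ 150 kt.
150 kt falls in the Category 5 band.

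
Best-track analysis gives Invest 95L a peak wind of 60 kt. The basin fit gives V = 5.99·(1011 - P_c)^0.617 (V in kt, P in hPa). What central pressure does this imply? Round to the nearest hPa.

ΔP = (V / 5.99)^(1/0.617) = (60/5.99)^1.621.
60/5.99 = 10.017; 10.017^1.621 ≈ 41.87 hPa.
P_c = 1011 − 41.87 = 969.13 ≈ 969 hPa.

969 hPa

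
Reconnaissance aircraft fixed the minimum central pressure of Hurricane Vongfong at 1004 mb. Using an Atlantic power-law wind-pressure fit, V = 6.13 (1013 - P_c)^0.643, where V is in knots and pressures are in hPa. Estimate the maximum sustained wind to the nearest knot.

ΔP = 1013 − 1004 = 9 mb.
9^0.643 ≈ 4.108.
V ≈ 6.13 × 4.108 ≈ 25.2 kt.

25 kt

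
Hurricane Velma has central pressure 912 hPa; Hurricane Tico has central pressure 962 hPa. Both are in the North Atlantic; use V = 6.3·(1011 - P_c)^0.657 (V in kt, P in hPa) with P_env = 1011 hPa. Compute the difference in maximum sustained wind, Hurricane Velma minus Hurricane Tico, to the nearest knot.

48 kt

Hurricane Velma: ΔP = 99; V ≈ 6.3 × 99^0.657 ≈ 128.97 kt.
Hurricane Tico: ΔP = 49; V ≈ 6.3 × 49^0.657 ≈ 81.25 kt.
Difference ≈ 128.97 − 81.25 = 47.72 → 48 kt.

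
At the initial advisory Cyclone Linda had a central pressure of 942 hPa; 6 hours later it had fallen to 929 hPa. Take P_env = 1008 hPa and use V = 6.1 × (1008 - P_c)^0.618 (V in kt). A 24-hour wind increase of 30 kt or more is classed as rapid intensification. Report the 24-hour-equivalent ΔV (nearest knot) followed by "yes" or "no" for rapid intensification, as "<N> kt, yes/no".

V₁: ΔP = 66, V ≈ 6.1 × 66^0.618 ≈ 81.25 kt.
V₂: ΔP = 79, V ≈ 6.1 × 79^0.618 ≈ 90.80 kt.
ΔV over 6 h = 9.55 kt → 24 h equivalent = 9.55 × 24/6 ≈ 38.20 kt.
38 kt ≥ 30 kt ⇒ rapid intensification.

38 kt, yes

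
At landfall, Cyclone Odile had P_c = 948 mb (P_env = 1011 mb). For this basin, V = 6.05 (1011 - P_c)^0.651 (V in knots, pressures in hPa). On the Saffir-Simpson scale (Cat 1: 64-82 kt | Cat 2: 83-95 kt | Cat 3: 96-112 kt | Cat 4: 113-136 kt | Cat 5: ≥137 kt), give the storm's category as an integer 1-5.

2

ΔP = 1011 − 948 = 63 mb.
V ≈ 6.05 × 63^0.651 = 6.05 × 14.84 ≈ 90 kt.
90 kt falls in the Category 2 band.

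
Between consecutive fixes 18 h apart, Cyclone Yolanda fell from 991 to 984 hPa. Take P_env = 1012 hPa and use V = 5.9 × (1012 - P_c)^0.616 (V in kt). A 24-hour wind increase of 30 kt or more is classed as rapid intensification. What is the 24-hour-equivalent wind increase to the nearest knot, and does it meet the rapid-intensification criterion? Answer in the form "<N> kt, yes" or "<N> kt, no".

V₁: ΔP = 21, V ≈ 5.9 × 21^0.616 ≈ 38.49 kt.
V₂: ΔP = 28, V ≈ 5.9 × 28^0.616 ≈ 45.95 kt.
ΔV over 18 h = 7.46 kt → 24 h equivalent = 7.46 × 24/18 ≈ 9.95 kt.
10 kt < 30 kt ⇒ not rapid intensification.

10 kt, no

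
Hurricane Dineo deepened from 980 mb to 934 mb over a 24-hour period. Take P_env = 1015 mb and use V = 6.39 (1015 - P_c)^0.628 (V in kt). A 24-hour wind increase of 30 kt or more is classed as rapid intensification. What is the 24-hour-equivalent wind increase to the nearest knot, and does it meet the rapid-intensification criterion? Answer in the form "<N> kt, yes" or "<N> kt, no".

41 kt, yes

V₁: ΔP = 35, V ≈ 6.39 × 35^0.628 ≈ 59.59 kt.
V₂: ΔP = 81, V ≈ 6.39 × 81^0.628 ≈ 100.93 kt.
ΔV over 24 h = 41.34 kt → 24 h equivalent = 41.34 × 24/24 ≈ 41.34 kt.
41 kt ≥ 30 kt ⇒ rapid intensification.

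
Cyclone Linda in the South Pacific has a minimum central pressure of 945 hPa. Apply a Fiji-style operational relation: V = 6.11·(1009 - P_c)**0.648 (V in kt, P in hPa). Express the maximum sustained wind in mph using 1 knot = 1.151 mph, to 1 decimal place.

104.1 mph

ΔP = 1009 − 945 = 64 hPa.
V ≈ 6.11 × 64^0.648 = 6.11 × 14.805 ≈ 90.458 kt.
90.458 × 1.151 ≈ 104.12 mph → 104.1 mph.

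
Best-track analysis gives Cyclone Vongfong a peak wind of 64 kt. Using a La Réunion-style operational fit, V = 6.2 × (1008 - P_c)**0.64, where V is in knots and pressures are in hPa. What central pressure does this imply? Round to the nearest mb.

ΔP = (V / 6.2)^(1/0.64) = (64/6.2)^1.562.
64/6.2 = 10.323; 10.323^1.562 ≈ 38.37 mb.
P_c = 1008 − 38.37 = 969.63 ≈ 970 mb.

970 mb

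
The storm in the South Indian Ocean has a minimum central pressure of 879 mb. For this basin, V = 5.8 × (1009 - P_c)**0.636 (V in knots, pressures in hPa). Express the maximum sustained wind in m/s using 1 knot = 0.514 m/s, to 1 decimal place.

65.9 m/s

ΔP = 1009 − 879 = 130 mb.
V ≈ 5.8 × 130^0.636 = 5.8 × 22.104 ≈ 128.202 kt.
128.202 × 0.514 ≈ 65.90 m/s → 65.9 m/s.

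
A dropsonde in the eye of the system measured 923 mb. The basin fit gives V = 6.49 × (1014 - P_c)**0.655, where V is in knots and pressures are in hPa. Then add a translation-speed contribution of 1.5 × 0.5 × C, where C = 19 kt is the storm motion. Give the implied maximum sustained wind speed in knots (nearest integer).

139 kt

ΔP = 1014 − 923 = 91 mb.
91^0.655 ≈ 19.194.
V ≈ 6.49 × 19.194 ≈ 124.6 kt.
Translation term: 1.5 × 0.5 × 19 = 14.25 kt.
Corrected V ≈ 138.85 kt → 139 kt.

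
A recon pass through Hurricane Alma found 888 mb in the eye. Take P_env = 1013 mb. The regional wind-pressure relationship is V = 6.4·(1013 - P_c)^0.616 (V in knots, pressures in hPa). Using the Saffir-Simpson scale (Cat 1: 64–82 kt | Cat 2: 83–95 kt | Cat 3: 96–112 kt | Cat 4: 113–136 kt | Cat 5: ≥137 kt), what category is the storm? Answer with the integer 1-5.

4

ΔP = 1013 − 888 = 125 mb.
V ≈ 6.4 × 125^0.616 = 6.4 × 19.57 ≈ 125 kt.
125 kt falls in the Category 4 band.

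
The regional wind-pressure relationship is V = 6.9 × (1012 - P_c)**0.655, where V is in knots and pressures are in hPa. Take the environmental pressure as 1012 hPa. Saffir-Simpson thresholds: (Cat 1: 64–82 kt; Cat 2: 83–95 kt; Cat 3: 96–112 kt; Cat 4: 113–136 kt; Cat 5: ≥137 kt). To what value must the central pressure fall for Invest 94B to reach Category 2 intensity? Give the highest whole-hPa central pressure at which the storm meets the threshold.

967 hPa

Category 2 begins at V = 83 kt.
Required ΔP = (83/6.9)^(1/0.655) = 12.029^1.527 ≈ 44.59 hPa.
P_c ≤ 1012 − 44.59 = 967.41, so the highest integer P_c is 967 hPa.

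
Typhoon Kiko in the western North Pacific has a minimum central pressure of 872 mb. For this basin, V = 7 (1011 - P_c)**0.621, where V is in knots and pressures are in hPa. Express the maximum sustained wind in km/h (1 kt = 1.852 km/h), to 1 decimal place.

277.7 km/h

ΔP = 1011 − 872 = 139 mb.
V ≈ 7 × 139^0.621 = 7 × 21.420 ≈ 149.937 kt.
149.937 × 1.852 ≈ 277.68 km/h → 277.7 km/h.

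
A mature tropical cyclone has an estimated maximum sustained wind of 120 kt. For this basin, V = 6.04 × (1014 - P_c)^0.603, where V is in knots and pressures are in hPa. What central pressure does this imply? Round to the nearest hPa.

ΔP = (V / 6.04)^(1/0.603) = (120/6.04)^1.658.
120/6.04 = 19.868; 19.868^1.658 ≈ 142.17 hPa.
P_c = 1014 − 142.17 = 871.83 ≈ 872 hPa.

872 hPa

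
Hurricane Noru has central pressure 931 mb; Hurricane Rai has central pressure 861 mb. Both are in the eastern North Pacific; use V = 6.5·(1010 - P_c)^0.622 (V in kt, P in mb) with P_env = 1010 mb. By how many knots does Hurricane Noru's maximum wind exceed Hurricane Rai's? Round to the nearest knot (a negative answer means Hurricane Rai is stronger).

Hurricane Noru: ΔP = 79; V ≈ 6.5 × 79^0.622 ≈ 98.45 kt.
Hurricane Rai: ΔP = 149; V ≈ 6.5 × 149^0.622 ≈ 146.09 kt.
Difference ≈ 98.45 − 146.09 = -47.64 → -48 kt.

-48 kt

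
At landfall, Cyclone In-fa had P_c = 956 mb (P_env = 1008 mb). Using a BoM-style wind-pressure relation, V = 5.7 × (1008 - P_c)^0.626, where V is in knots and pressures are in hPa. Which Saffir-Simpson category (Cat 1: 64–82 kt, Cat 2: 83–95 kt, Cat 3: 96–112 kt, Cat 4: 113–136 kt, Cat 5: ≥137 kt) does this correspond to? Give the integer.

ΔP = 1008 − 956 = 52 mb.
V ≈ 5.7 × 52^0.626 = 5.7 × 11.86 ≈ 68 kt.
68 kt falls in the Category 1 band.

1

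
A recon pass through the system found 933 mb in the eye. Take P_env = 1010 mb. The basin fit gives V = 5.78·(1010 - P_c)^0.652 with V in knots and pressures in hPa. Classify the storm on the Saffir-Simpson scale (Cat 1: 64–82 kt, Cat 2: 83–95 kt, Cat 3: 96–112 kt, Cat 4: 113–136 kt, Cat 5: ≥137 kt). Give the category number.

3

ΔP = 1010 − 933 = 77 mb.
V ≈ 5.78 × 77^0.652 = 5.78 × 16.98 ≈ 98 kt.
98 kt falls in the Category 3 band.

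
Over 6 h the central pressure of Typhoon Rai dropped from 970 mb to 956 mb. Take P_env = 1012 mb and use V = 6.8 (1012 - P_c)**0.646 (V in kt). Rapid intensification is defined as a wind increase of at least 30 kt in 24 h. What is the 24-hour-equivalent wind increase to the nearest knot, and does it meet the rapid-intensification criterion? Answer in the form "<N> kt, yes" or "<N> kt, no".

V₁: ΔP = 42, V ≈ 6.8 × 42^0.646 ≈ 76.06 kt.
V₂: ΔP = 56, V ≈ 6.8 × 56^0.646 ≈ 91.59 kt.
ΔV over 6 h = 15.53 kt → 24 h equivalent = 15.53 × 24/6 ≈ 62.12 kt.
62 kt ≥ 30 kt ⇒ rapid intensification.

62 kt, yes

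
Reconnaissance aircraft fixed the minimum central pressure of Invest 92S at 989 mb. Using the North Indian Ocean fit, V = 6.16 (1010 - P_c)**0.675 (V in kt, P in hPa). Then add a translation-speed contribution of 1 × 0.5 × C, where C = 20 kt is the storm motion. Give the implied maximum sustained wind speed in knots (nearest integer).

ΔP = 1010 − 989 = 21 mb.
21^0.675 ≈ 7.807.
V ≈ 6.16 × 7.807 ≈ 48.1 kt.
Translation term: 1 × 0.5 × 20 = 10 kt.
Corrected V ≈ 58.1 kt → 58 kt.

58 kt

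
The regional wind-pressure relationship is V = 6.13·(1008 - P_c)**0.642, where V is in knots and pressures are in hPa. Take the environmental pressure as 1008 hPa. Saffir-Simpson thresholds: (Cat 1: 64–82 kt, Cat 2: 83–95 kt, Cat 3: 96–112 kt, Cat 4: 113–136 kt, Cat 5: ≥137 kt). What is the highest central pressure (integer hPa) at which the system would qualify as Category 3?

Category 3 begins at V = 96 kt.
Required ΔP = (96/6.13)^(1/0.642) = 15.661^1.558 ≈ 72.62 hPa.
P_c ≤ 1008 − 72.62 = 935.38, so the highest integer P_c is 935 hPa.

935 hPa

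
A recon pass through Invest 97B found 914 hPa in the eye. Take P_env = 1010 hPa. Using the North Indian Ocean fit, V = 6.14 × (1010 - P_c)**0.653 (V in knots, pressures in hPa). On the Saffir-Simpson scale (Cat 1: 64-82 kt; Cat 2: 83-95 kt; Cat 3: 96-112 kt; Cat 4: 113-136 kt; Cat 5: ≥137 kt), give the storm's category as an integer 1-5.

ΔP = 1010 − 914 = 96 hPa.
V ≈ 6.14 × 96^0.653 = 6.14 × 19.70 ≈ 121 kt.
121 kt falls in the Category 4 band.

4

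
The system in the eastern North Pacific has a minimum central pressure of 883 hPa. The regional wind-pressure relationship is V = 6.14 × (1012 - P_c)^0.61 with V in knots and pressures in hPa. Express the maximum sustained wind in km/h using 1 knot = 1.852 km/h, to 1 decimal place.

220.4 km/h

ΔP = 1012 − 883 = 129 hPa.
V ≈ 6.14 × 129^0.61 = 6.14 × 19.385 ≈ 119.022 kt.
119.022 × 1.852 ≈ 220.43 km/h → 220.4 km/h.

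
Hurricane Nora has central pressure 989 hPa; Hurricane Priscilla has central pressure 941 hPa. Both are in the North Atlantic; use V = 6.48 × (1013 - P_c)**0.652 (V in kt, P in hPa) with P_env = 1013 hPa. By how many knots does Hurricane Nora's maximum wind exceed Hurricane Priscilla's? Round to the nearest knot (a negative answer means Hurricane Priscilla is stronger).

Hurricane Nora: ΔP = 24; V ≈ 6.48 × 24^0.652 ≈ 51.46 kt.
Hurricane Priscilla: ΔP = 72; V ≈ 6.48 × 72^0.652 ≈ 105.33 kt.
Difference ≈ 51.46 − 105.33 = -53.87 → -54 kt.

-54 kt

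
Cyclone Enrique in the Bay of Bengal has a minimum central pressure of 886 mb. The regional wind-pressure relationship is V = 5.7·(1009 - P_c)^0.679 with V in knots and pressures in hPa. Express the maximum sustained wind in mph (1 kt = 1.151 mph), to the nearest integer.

ΔP = 1009 − 886 = 123 mb.
V ≈ 5.7 × 123^0.679 = 5.7 × 26.245 ≈ 149.596 kt.
149.596 × 1.151 ≈ 172.19 mph → 172 mph.

172 mph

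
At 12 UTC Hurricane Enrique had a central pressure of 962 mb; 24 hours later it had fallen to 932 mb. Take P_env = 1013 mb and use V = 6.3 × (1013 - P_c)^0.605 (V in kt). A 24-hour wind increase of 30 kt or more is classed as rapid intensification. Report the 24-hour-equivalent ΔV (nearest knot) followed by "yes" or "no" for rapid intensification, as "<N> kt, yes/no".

V₁: ΔP = 51, V ≈ 6.3 × 51^0.605 ≈ 67.99 kt.
V₂: ΔP = 81, V ≈ 6.3 × 81^0.605 ≈ 89.94 kt.
ΔV over 24 h = 21.95 kt → 24 h equivalent = 21.95 × 24/24 ≈ 21.95 kt.
22 kt < 30 kt ⇒ not rapid intensification.

22 kt, no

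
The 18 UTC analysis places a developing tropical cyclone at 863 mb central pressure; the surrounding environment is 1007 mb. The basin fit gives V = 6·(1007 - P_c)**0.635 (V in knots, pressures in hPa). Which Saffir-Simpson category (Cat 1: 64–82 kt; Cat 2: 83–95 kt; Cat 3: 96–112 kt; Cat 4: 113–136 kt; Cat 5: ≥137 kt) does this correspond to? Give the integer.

ΔP = 1007 − 863 = 144 mb.
V ≈ 6 × 144^0.635 = 6 × 23.47 ≈ 141 kt.
141 kt falls in the Category 5 band.

5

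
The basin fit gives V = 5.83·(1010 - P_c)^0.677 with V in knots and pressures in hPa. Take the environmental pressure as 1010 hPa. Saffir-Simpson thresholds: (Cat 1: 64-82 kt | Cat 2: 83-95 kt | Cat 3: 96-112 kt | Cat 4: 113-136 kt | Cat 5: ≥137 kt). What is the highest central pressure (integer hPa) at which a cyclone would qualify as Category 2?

Category 2 begins at V = 83 kt.
Required ΔP = (83/5.83)^(1/0.677) = 14.237^1.477 ≈ 50.55 hPa.
P_c ≤ 1010 − 50.55 = 959.45, so the highest integer P_c is 959 hPa.

959 hPa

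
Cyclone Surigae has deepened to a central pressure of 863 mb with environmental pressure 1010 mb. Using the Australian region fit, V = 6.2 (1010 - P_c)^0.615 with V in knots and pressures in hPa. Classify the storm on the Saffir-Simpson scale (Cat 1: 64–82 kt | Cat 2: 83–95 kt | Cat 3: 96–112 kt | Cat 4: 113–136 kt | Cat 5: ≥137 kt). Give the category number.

4

ΔP = 1010 − 863 = 147 mb.
V ≈ 6.2 × 147^0.615 = 6.2 × 21.52 ≈ 133 kt.
133 kt falls in the Category 4 band.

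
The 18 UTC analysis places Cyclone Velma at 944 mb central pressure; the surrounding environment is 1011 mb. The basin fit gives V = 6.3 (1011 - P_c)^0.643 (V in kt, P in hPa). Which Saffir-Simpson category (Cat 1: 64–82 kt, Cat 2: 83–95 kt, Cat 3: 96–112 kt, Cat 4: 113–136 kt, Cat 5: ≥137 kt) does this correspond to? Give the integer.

ΔP = 1011 − 944 = 67 mb.
V ≈ 6.3 × 67^0.643 = 6.3 × 14.93 ≈ 94 kt.
94 kt falls in the Category 2 band.

2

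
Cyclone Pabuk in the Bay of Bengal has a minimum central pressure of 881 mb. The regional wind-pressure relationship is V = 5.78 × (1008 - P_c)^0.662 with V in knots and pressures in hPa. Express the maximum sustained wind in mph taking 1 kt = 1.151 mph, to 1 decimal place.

ΔP = 1008 − 881 = 127 mb.
V ≈ 5.78 × 127^0.662 = 5.78 × 24.701 ≈ 142.773 kt.
142.773 × 1.151 ≈ 164.33 mph → 164.3 mph.

164.3 mph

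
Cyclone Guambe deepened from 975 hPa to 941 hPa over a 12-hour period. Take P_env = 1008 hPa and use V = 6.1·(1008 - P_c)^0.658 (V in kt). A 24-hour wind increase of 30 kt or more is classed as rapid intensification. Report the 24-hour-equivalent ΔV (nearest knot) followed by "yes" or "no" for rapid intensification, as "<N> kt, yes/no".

V₁: ΔP = 33, V ≈ 6.1 × 33^0.658 ≈ 60.89 kt.
V₂: ΔP = 67, V ≈ 6.1 × 67^0.658 ≈ 97.03 kt.
ΔV over 12 h = 36.14 kt → 24 h equivalent = 36.14 × 24/12 ≈ 72.28 kt.
72 kt ≥ 30 kt ⇒ rapid intensification.

72 kt, yes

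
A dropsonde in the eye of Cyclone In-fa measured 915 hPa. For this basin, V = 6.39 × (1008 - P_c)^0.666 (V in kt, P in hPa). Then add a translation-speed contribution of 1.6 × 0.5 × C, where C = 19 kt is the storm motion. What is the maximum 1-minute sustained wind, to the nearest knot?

146 kt

ΔP = 1008 − 915 = 93 hPa.
93^0.666 ≈ 20.465.
V ≈ 6.39 × 20.465 ≈ 130.8 kt.
Translation term: 1.6 × 0.5 × 19 = 15.2 kt.
Corrected V ≈ 146 kt → 146 kt.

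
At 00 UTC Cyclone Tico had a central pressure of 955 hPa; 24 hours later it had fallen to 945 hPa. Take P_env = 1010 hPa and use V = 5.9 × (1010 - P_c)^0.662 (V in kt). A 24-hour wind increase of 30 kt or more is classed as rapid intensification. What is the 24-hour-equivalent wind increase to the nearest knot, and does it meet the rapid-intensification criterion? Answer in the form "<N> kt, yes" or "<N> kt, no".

10 kt, no

V₁: ΔP = 55, V ≈ 5.9 × 55^0.662 ≈ 83.75 kt.
V₂: ΔP = 65, V ≈ 5.9 × 65^0.662 ≈ 93.54 kt.
ΔV over 24 h = 9.79 kt → 24 h equivalent = 9.79 × 24/24 ≈ 9.79 kt.
10 kt < 30 kt ⇒ not rapid intensification.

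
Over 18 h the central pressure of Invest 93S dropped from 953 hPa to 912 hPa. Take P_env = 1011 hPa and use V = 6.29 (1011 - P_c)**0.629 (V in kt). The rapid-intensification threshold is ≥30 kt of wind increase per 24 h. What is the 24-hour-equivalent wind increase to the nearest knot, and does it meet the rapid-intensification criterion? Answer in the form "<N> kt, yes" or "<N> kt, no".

V₁: ΔP = 58, V ≈ 6.29 × 58^0.629 ≈ 80.88 kt.
V₂: ΔP = 99, V ≈ 6.29 × 99^0.629 ≈ 113.22 kt.
ΔV over 18 h = 32.34 kt → 24 h equivalent = 32.34 × 24/18 ≈ 43.12 kt.
43 kt ≥ 30 kt ⇒ rapid intensification.

43 kt, yes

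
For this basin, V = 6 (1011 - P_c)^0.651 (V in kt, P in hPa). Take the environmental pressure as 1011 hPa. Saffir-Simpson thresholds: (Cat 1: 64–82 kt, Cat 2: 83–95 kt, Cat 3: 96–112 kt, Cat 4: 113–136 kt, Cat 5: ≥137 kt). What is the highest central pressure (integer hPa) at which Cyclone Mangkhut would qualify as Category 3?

Category 3 begins at V = 96 kt.
Required ΔP = (96/6)^(1/0.651) = 16.000^1.536 ≈ 70.74 hPa.
P_c ≤ 1011 − 70.74 = 940.26, so the highest integer P_c is 940 hPa.

940 hPa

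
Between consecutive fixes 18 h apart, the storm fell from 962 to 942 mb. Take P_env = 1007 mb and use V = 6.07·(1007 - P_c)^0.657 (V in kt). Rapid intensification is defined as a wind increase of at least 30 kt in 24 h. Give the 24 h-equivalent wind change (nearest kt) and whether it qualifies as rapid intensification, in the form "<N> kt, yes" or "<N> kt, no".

27 kt, no

V₁: ΔP = 45, V ≈ 6.07 × 45^0.657 ≈ 74.02 kt.
V₂: ΔP = 65, V ≈ 6.07 × 65^0.657 ≈ 94.25 kt.
ΔV over 18 h = 20.23 kt → 24 h equivalent = 20.23 × 24/18 ≈ 26.97 kt.
27 kt < 30 kt ⇒ not rapid intensification.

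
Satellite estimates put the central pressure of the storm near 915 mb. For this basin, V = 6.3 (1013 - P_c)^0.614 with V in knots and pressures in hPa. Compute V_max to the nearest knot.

105 kt

ΔP = 1013 − 915 = 98 mb.
98^0.614 ≈ 16.696.
V ≈ 6.3 × 16.696 ≈ 105.2 kt.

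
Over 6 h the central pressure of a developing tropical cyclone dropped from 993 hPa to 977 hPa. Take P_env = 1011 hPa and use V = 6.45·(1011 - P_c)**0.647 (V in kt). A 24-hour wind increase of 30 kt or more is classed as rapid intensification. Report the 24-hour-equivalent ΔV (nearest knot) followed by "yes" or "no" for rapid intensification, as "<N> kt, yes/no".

V₁: ΔP = 18, V ≈ 6.45 × 18^0.647 ≈ 41.85 kt.
V₂: ΔP = 34, V ≈ 6.45 × 34^0.647 ≈ 63.16 kt.
ΔV over 6 h = 21.31 kt → 24 h equivalent = 21.31 × 24/6 ≈ 85.24 kt.
85 kt ≥ 30 kt ⇒ rapid intensification.

85 kt, yes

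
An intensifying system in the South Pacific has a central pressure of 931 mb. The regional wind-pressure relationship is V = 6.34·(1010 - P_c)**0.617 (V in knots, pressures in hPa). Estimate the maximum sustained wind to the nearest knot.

94 kt

ΔP = 1010 − 931 = 79 mb.
79^0.617 ≈ 14.820.
V ≈ 6.34 × 14.820 ≈ 94.0 kt.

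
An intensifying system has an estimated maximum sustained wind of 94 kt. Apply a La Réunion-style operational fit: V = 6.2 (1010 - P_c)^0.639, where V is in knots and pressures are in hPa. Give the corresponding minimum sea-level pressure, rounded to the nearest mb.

ΔP = (V / 6.2)^(1/0.639) = (94/6.2)^1.565.
94/6.2 = 15.161; 15.161^1.565 ≈ 70.43 mb.
P_c = 1010 − 70.43 = 939.57 ≈ 940 mb.

940 mb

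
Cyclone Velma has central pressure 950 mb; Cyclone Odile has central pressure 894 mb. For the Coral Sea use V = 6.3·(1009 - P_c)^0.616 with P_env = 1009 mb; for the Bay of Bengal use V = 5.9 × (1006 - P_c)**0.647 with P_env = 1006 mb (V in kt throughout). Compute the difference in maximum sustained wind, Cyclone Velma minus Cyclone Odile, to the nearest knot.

Cyclone Velma: ΔP = 59; V ≈ 6.3 × 59^0.616 ≈ 77.66 kt.
Cyclone Odile: ΔP = 112; V ≈ 5.9 × 112^0.647 ≈ 124.94 kt.
Difference ≈ 77.66 − 124.94 = -47.28 → -47 kt.

-47 kt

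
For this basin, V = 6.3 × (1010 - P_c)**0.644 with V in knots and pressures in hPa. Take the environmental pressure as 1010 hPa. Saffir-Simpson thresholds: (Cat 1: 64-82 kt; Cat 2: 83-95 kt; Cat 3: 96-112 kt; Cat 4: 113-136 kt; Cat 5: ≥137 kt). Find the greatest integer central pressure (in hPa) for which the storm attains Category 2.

Category 2 begins at V = 83 kt.
Required ΔP = (83/6.3)^(1/0.644) = 13.175^1.553 ≈ 54.79 hPa.
P_c ≤ 1010 − 54.79 = 955.21, so the highest integer P_c is 955 hPa.

955 hPa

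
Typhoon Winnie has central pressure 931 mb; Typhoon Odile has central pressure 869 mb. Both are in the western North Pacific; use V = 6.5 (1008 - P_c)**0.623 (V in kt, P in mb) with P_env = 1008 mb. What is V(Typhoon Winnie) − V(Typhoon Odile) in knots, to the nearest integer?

-43 kt

Typhoon Winnie: ΔP = 77; V ≈ 6.5 × 77^0.623 ≈ 97.32 kt.
Typhoon Odile: ΔP = 139; V ≈ 6.5 × 139^0.623 ≈ 140.61 kt.
Difference ≈ 97.32 − 140.61 = -43.29 → -43 kt.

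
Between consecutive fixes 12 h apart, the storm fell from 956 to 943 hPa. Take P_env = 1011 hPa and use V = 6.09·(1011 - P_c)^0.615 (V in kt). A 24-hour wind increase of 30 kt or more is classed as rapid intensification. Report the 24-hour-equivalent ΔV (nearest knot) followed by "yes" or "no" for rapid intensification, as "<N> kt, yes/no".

V₁: ΔP = 55, V ≈ 6.09 × 55^0.615 ≈ 71.60 kt.
V₂: ΔP = 68, V ≈ 6.09 × 68^0.615 ≈ 81.58 kt.
ΔV over 12 h = 9.98 kt → 24 h equivalent = 9.98 × 24/12 ≈ 19.96 kt.
20 kt < 30 kt ⇒ not rapid intensification.

20 kt, no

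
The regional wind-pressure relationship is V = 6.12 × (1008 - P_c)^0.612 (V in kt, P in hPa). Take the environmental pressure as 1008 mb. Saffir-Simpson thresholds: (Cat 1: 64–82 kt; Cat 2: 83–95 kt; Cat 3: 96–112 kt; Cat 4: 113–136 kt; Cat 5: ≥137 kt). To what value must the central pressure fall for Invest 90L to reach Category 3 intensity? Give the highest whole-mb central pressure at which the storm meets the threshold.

Category 3 begins at V = 96 kt.
Required ΔP = (96/6.12)^(1/0.612) = 15.686^1.634 ≈ 89.84 mb.
P_c ≤ 1008 − 89.84 = 918.16, so the highest integer P_c is 918 mb.

918 mb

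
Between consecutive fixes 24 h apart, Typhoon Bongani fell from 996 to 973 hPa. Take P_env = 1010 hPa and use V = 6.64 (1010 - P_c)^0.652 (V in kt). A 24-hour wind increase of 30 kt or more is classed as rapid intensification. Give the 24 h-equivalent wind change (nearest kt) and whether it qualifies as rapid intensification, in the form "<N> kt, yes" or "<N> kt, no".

33 kt, yes

V₁: ΔP = 14, V ≈ 6.64 × 14^0.652 ≈ 37.11 kt.
V₂: ΔP = 37, V ≈ 6.64 × 37^0.652 ≈ 69.93 kt.
ΔV over 24 h = 32.82 kt → 24 h equivalent = 32.82 × 24/24 ≈ 32.82 kt.
33 kt ≥ 30 kt ⇒ rapid intensification.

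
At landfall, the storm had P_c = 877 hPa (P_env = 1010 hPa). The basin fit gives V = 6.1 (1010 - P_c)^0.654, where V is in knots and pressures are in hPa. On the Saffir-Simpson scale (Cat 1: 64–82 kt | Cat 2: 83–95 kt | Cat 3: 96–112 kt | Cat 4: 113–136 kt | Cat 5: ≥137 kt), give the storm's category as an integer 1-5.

ΔP = 1010 − 877 = 133 hPa.
V ≈ 6.1 × 133^0.654 = 6.1 × 24.49 ≈ 149 kt.
149 kt falls in the Category 5 band.

5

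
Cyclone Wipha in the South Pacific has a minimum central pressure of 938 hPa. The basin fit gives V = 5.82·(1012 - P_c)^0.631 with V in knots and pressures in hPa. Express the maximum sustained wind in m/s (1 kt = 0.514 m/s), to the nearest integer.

ΔP = 1012 − 938 = 74 hPa.
V ≈ 5.82 × 74^0.631 = 5.82 × 15.118 ≈ 87.985 kt.
87.985 × 0.514 ≈ 45.22 m/s → 45 m/s.

45 m/s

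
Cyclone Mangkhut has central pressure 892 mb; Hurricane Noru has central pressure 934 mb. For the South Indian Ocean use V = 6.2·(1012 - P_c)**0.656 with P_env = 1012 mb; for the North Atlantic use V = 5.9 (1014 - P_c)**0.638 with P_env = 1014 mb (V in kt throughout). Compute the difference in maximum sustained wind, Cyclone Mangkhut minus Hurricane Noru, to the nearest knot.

47 kt

Cyclone Mangkhut: ΔP = 120; V ≈ 6.2 × 120^0.656 ≈ 143.33 kt.
Hurricane Noru: ΔP = 80; V ≈ 5.9 × 80^0.638 ≈ 96.61 kt.
Difference ≈ 143.33 − 96.61 = 46.72 → 47 kt.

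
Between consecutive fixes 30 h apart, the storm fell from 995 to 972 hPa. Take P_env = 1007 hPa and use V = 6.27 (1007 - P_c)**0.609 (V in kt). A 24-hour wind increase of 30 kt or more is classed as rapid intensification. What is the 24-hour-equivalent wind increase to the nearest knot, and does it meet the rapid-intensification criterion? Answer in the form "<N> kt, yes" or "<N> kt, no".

V₁: ΔP = 12, V ≈ 6.27 × 12^0.609 ≈ 28.48 kt.
V₂: ΔP = 35, V ≈ 6.27 × 35^0.609 ≈ 54.65 kt.
ΔV over 30 h = 26.17 kt → 24 h equivalent = 26.17 × 24/30 ≈ 20.94 kt.
21 kt < 30 kt ⇒ not rapid intensification.

21 kt, no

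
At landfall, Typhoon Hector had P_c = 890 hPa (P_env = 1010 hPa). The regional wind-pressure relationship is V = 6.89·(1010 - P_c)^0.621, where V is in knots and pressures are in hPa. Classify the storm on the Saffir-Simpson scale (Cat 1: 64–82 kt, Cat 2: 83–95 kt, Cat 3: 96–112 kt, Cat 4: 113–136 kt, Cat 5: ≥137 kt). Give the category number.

4

ΔP = 1010 − 890 = 120 hPa.
V ≈ 6.89 × 120^0.621 = 6.89 × 19.55 ≈ 135 kt.
135 kt falls in the Category 4 band.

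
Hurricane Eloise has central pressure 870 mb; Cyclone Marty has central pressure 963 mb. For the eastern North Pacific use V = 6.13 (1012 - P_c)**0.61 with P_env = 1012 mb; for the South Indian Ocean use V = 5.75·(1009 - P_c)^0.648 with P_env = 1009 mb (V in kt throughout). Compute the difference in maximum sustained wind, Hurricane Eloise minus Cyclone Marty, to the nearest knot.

Hurricane Eloise: ΔP = 142; V ≈ 6.13 × 142^0.61 ≈ 126.00 kt.
Cyclone Marty: ΔP = 46; V ≈ 5.75 × 46^0.648 ≈ 68.73 kt.
Difference ≈ 126.00 − 68.73 = 57.27 → 57 kt.

57 kt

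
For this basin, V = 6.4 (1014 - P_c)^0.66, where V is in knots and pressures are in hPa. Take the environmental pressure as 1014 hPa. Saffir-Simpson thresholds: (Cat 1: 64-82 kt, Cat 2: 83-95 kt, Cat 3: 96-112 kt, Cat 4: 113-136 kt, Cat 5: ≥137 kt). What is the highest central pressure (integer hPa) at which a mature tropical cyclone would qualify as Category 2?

965 hPa

Category 2 begins at V = 83 kt.
Required ΔP = (83/6.4)^(1/0.66) = 12.969^1.515 ≈ 48.55 hPa.
P_c ≤ 1014 − 48.55 = 965.45, so the highest integer P_c is 965 hPa.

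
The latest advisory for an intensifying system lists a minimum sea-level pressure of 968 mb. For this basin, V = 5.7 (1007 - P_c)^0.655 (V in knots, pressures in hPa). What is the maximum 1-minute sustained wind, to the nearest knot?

ΔP = 1007 − 968 = 39 mb.
39^0.655 ≈ 11.019.
V ≈ 5.7 × 11.019 ≈ 62.8 kt.

63 kt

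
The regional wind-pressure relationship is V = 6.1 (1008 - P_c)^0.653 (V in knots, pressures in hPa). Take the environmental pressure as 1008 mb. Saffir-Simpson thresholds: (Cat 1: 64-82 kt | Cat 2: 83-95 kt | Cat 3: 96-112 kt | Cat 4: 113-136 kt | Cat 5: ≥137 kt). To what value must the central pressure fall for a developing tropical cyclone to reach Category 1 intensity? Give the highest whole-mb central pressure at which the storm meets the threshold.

Category 1 begins at V = 64 kt.
Required ΔP = (64/6.1)^(1/0.653) = 10.492^1.531 ≈ 36.59 mb.
P_c ≤ 1008 − 36.59 = 971.41, so the highest integer P_c is 971 mb.

971 mb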